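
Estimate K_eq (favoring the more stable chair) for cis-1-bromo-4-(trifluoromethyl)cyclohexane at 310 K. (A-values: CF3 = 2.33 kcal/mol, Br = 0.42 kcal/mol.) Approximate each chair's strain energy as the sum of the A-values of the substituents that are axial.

C1 and C4 have opposite parity, so for the cis isomer the two substituents are one axial and one equatorial in each chair.
Chair I (trifluoromethyl axial, bromo equatorial): E = 2.33 kcal/mol; chair II (trifluoromethyl equatorial, bromo axial): E = 0.42 kcal/mol.
ΔG = 1.91 kcal/mol between the two chairs.
K = exp(ΔG/RT) with R = 1.987×10⁻³ kcal mol⁻¹ K⁻¹ and T = 310 K gives K ≈ 22.2.

K ≈ 22.2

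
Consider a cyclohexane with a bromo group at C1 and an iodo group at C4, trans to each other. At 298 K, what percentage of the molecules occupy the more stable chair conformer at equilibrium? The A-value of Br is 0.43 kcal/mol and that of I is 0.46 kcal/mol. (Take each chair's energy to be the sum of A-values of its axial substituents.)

C1 and C4 have opposite parity, so for the trans isomer the two substituents are e,e in one chair and a,a in the other.
Chair I (bromo axial, iodo axial): E = 0.89 kcal/mol; chair II (bromo equatorial, iodo equatorial): E = 0.00 kcal/mol.
ΔG = 0.89 kcal/mol between the two chairs.
K = exp(ΔG/RT) with R = 1.987×10⁻³ kcal mol⁻¹ K⁻¹ and T = 298 K gives K ≈ 4.5.
Fraction in the lower-energy chair = K/(K+1) = 81.8%.

81.8%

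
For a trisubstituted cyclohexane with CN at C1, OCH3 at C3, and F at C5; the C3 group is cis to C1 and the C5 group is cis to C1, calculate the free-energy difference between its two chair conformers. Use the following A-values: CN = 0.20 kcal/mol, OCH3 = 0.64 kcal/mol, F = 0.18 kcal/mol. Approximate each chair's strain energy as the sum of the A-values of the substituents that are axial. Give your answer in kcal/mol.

Chair I (cyano axial, methoxy axial, fluoro axial): E = 1.02 kcal/mol.
Chair II (cyano equatorial, methoxy equatorial, fluoro equatorial): E = 0.00 kcal/mol.
ΔE = 1.02 − 0.00 = 1.02 kcal/mol; chair II is more stable.

1.02 kcal/mol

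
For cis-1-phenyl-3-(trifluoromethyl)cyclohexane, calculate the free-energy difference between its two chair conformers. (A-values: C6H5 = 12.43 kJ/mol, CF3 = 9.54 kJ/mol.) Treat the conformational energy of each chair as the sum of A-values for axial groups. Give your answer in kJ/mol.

C1 and C3 have the same parity, so for the cis isomer the two substituents are e,e in one chair and a,a in the other.
Chair I (phenyl axial, trifluoromethyl axial): E = 21.97 kJ/mol.
Chair II (phenyl equatorial, trifluoromethyl equatorial): E = 0.00 kJ/mol.
ΔE = 21.97 − 0.00 = 21.97 kJ/mol; chair II is more stable.

21.97 kJ/mol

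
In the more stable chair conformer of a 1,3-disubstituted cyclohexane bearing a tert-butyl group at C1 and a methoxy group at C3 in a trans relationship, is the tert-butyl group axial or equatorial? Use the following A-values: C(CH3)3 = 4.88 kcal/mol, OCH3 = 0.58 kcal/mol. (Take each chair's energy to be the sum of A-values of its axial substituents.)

C1 and C3 have the same parity, so for the trans isomer the two substituents are one axial and one equatorial in each chair.
Chair I (tert-butyl axial, methoxy equatorial): E = 4.88 kcal/mol.
Chair II (tert-butyl equatorial, methoxy axial): E = 0.58 kcal/mol.
Chair II is the more stable (lower-energy) conformer, and in that chair the tert-butyl group is equatorial.

equatorial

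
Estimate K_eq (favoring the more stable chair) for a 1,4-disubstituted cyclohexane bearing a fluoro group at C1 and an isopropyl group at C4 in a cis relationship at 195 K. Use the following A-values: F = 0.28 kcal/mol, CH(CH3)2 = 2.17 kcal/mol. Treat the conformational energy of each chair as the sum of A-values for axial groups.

C1 and C4 have opposite parity, so for the cis isomer the two substituents are one axial and one equatorial in each chair.
Chair I (fluoro axial, isopropyl equatorial): E = 0.28 kcal/mol; chair II (fluoro equatorial, isopropyl axial): E = 2.17 kcal/mol.
ΔG = 1.89 kcal/mol between the two chairs.
K = exp(ΔG/RT) with R = 1.987×10⁻³ kcal mol⁻¹ K⁻¹ and T = 195 K gives K ≈ 131.

K ≈ 131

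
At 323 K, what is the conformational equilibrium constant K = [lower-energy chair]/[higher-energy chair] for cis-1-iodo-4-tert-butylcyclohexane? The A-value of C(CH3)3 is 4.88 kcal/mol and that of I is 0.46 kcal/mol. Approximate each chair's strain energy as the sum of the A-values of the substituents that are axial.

C1 and C4 have opposite parity, so for the cis isomer the two substituents are one axial and one equatorial in each chair.
Chair I (tert-butyl axial, iodo equatorial): E = 4.88 kcal/mol; chair II (tert-butyl equatorial, iodo axial): E = 0.46 kcal/mol.
ΔG = 4.42 kcal/mol between the two chairs.
K = exp(ΔG/RT) with R = 1.987×10⁻³ kcal mol⁻¹ K⁻¹ and T = 323 K gives K ≈ 979.

K ≈ 979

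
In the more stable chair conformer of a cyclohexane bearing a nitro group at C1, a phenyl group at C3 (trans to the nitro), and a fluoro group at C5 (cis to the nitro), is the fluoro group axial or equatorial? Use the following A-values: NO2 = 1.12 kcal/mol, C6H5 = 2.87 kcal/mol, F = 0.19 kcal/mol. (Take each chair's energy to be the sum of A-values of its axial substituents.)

axial

Chair I (nitro axial, phenyl equatorial, fluoro axial): E = 1.31 kcal/mol.
Chair II (nitro equatorial, phenyl axial, fluoro equatorial): E = 2.87 kcal/mol.
Chair I is the more stable (lower-energy) conformer, and in that chair the fluoro group is axial.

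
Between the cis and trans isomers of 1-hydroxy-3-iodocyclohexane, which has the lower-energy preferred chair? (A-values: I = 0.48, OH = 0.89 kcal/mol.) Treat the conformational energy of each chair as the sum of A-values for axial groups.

cis

At 1,3 positions (parity same): cis → (e,e or a,a); trans → (a,e or e,a).
Best chair for cis: E = 0.00 kcal/mol; best chair for trans: E = 0.48 kcal/mol.
The cis isomer is lower by 0.48 kcal/mol.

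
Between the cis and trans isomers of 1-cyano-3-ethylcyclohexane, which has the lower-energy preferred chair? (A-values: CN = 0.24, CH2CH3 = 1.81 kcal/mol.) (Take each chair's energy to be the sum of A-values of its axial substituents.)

At 1,3 positions (parity same): cis → (e,e or a,a); trans → (a,e or e,a).
Best chair for cis: E = 0.00 kcal/mol; best chair for trans: E = 0.24 kcal/mol.
The cis isomer is lower by 0.24 kcal/mol.

cis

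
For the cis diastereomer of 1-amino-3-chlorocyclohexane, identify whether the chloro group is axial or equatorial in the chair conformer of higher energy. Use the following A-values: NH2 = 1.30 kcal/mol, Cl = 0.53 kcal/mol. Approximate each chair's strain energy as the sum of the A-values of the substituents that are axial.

axial

C1 and C3 have the same parity, so for the cis isomer the two substituents are e,e in one chair and a,a in the other.
Chair I (amino axial, chloro axial): E = 1.83 kcal/mol.
Chair II (amino equatorial, chloro equatorial): E = 0.00 kcal/mol.
Chair I is the less stable (higher-energy) conformer, and in that chair the chloro group is axial.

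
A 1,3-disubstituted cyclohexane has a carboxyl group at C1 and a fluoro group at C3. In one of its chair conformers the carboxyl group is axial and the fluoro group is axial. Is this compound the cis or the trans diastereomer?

C1 and C3 have the same parity, so their axial bonds point in the same direction.
With same-parity carbons, two substituents on the same face are both axial or both equatorial; opposite faces give one of each.
Here the groups are axial/axial → same face → cis.

cis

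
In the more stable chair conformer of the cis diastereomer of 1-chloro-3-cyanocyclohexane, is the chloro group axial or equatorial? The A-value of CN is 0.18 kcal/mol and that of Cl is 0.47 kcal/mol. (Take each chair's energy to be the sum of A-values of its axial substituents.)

equatorial

C1 and C3 have the same parity, so for the cis isomer the two substituents are e,e in one chair and a,a in the other.
Chair I (cyano axial, chloro axial): E = 0.65 kcal/mol.
Chair II (cyano equatorial, chloro equatorial): E = 0.00 kcal/mol.
Chair II is the more stable (lower-energy) conformer, and in that chair the chloro group is equatorial.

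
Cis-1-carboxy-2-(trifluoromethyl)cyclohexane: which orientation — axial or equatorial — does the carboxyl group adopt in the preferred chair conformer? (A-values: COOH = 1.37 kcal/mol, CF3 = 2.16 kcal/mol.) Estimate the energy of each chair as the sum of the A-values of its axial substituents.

axial

C1 and C2 have opposite parity, so for the cis isomer the two substituents are one axial and one equatorial in each chair.
Chair I (carboxyl axial, trifluoromethyl equatorial): E = 1.37 kcal/mol.
Chair II (carboxyl equatorial, trifluoromethyl axial): E = 2.16 kcal/mol.
Chair I is the more stable (lower-energy) conformer, and in that chair the carboxyl group is axial.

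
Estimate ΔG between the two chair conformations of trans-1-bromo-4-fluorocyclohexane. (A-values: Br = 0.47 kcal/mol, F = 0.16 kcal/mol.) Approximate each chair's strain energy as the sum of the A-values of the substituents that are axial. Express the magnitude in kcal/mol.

0.63 kcal/mol

C1 and C4 have opposite parity, so for the trans isomer the two substituents are e,e in one chair and a,a in the other.
Chair I (bromo axial, fluoro axial): E = 0.63 kcal/mol.
Chair II (bromo equatorial, fluoro equatorial): E = 0.00 kcal/mol.
ΔE = 0.63 − 0.00 = 0.63 kcal/mol; chair II is more stable.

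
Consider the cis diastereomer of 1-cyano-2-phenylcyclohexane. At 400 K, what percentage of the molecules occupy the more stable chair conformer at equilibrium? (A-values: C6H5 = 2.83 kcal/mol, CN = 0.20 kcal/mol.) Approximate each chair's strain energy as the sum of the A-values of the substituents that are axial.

C1 and C2 have opposite parity, so for the cis isomer the two substituents are one axial and one equatorial in each chair.
Chair I (phenyl axial, cyano equatorial): E = 2.83 kcal/mol; chair II (phenyl equatorial, cyano axial): E = 0.20 kcal/mol.
ΔG = 2.63 kcal/mol between the two chairs.
K = exp(ΔG/RT) with R = 1.987×10⁻³ kcal mol⁻¹ K⁻¹ and T = 400 K gives K ≈ 27.4.
Fraction in the lower-energy chair = K/(K+1) = 96.5%.

96.5%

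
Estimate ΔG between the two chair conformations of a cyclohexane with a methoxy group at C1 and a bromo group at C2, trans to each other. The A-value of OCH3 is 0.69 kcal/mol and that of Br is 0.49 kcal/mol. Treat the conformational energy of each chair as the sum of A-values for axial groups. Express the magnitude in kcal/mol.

C1 and C2 have opposite parity, so for the trans isomer the two substituents are e,e in one chair and a,a in the other.
Chair I (methoxy axial, bromo axial): E = 1.18 kcal/mol.
Chair II (methoxy equatorial, bromo equatorial): E = 0.00 kcal/mol.
ΔE = 1.18 − 0.00 = 1.18 kcal/mol; chair II is more stable.

1.18 kcal/mol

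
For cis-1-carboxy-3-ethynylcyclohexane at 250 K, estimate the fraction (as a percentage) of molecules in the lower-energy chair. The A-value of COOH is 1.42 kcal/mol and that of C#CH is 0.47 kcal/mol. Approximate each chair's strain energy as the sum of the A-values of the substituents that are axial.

C1 and C3 have the same parity, so for the cis isomer the two substituents are e,e in one chair and a,a in the other.
Chair I (carboxyl axial, ethynyl axial): E = 1.89 kcal/mol; chair II (carboxyl equatorial, ethynyl equatorial): E = 0.00 kcal/mol.
ΔG = 1.89 kcal/mol between the two chairs.
K = exp(ΔG/RT) with R = 1.987×10⁻³ kcal mol⁻¹ K⁻¹ and T = 250 K gives K ≈ 44.9.
Fraction in the lower-energy chair = K/(K+1) = 97.8%.

97.8%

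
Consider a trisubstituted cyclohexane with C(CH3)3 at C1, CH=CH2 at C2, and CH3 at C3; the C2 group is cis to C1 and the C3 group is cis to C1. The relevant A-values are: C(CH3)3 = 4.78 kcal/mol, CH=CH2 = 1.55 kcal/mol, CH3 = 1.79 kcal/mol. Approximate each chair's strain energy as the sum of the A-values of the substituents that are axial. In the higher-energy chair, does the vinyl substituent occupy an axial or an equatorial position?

equatorial

Chair I (tert-butyl axial, vinyl equatorial, methyl axial): E = 6.57 kcal/mol.
Chair II (tert-butyl equatorial, vinyl axial, methyl equatorial): E = 1.55 kcal/mol.
Chair I is the less stable (higher-energy) conformer, and in that chair the vinyl group is equatorial.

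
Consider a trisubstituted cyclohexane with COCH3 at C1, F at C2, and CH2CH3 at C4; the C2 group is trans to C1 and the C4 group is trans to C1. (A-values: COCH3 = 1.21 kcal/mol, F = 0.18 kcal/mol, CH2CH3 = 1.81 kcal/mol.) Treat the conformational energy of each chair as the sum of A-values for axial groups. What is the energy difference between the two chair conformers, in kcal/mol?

3.20 kcal/mol

Chair I (acetyl axial, fluoro axial, ethyl axial): E = 3.20 kcal/mol.
Chair II (acetyl equatorial, fluoro equatorial, ethyl equatorial): E = 0.00 kcal/mol.
ΔE = 3.20 − 0.00 = 3.20 kcal/mol; chair II is more stable.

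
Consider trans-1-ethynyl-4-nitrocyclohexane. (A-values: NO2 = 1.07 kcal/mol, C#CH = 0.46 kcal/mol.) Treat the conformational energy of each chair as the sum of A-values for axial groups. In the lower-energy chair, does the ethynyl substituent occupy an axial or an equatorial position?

C1 and C4 have opposite parity, so for the trans isomer the two substituents are e,e in one chair and a,a in the other.
Chair I (nitro axial, ethynyl axial): E = 1.53 kcal/mol.
Chair II (nitro equatorial, ethynyl equatorial): E = 0.00 kcal/mol.
Chair II is the more stable (lower-energy) conformer, and in that chair the ethynyl group is equatorial.

equatorial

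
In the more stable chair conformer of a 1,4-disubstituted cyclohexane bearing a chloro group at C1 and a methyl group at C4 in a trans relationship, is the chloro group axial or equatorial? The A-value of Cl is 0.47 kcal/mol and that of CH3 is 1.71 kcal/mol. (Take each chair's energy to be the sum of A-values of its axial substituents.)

equatorial

C1 and C4 have opposite parity, so for the trans isomer the two substituents are e,e in one chair and a,a in the other.
Chair I (chloro axial, methyl axial): E = 2.18 kcal/mol.
Chair II (chloro equatorial, methyl equatorial): E = 0.00 kcal/mol.
Chair II is the more stable (lower-energy) conformer, and in that chair the chloro group is equatorial.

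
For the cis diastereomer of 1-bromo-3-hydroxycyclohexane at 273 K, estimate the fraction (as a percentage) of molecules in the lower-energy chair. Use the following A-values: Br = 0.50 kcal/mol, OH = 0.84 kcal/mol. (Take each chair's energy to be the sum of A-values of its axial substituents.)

C1 and C3 have the same parity, so for the cis isomer the two substituents are e,e in one chair and a,a in the other.
Chair I (bromo axial, hydroxyl axial): E = 1.34 kcal/mol; chair II (bromo equatorial, hydroxyl equatorial): E = 0.00 kcal/mol.
ΔG = 1.34 kcal/mol between the two chairs.
K = exp(ΔG/RT) with R = 1.987×10⁻³ kcal mol⁻¹ K⁻¹ and T = 273 K gives K ≈ 11.8.
Fraction in the lower-energy chair = K/(K+1) = 92.2%.

92.2%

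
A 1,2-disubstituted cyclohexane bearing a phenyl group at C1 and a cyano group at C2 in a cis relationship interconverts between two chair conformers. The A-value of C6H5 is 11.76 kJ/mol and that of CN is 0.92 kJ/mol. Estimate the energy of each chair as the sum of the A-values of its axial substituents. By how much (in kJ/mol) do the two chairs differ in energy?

10.84 kJ/mol

C1 and C2 have opposite parity, so for the cis isomer the two substituents are one axial and one equatorial in each chair.
Chair I (phenyl axial, cyano equatorial): E = 11.76 kJ/mol.
Chair II (phenyl equatorial, cyano axial): E = 0.92 kJ/mol.
ΔE = 11.76 − 0.92 = 10.84 kJ/mol; chair II is more stable.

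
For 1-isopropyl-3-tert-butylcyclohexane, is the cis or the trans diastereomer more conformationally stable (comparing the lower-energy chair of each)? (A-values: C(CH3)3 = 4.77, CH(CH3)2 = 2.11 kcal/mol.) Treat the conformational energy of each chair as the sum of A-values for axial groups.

cis

At 1,3 positions (parity same): cis → (e,e or a,a); trans → (a,e or e,a).
Best chair for cis: E = 0.00 kcal/mol; best chair for trans: E = 2.11 kcal/mol.
The cis isomer is lower by 2.11 kcal/mol.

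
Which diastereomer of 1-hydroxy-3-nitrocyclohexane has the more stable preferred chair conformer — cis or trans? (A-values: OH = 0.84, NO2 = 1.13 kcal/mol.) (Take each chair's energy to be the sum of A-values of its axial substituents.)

At 1,3 positions (parity same): cis → (e,e or a,a); trans → (a,e or e,a).
Best chair for cis: E = 0.00 kcal/mol; best chair for trans: E = 0.84 kcal/mol.
The cis isomer is lower by 0.84 kcal/mol.

cis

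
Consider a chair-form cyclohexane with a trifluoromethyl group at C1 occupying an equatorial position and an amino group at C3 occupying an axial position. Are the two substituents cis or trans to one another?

C1 and C3 have the same parity, so their axial bonds point in the same direction.
With same-parity carbons, two substituents on the same face are both axial or both equatorial; opposite faces give one of each.
Here the groups are equatorial/axial → opposite face → trans.

trans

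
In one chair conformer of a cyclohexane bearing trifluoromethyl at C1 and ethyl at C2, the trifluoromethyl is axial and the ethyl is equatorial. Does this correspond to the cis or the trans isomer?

C1 and C2 have opposite parity, so their axial bonds point in opposite directions.
With opposite-parity carbons, two substituents on the same face are one axial and one equatorial; opposite faces give both axial or both equatorial.
Here the groups are axial/equatorial → same face → cis.

cis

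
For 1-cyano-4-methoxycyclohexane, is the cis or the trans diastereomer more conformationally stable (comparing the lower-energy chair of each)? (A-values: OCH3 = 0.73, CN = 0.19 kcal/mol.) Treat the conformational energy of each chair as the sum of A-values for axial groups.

At 1,4 positions (parity opposite): cis → (a,e or e,a); trans → (e,e or a,a).
Best chair for cis: E = 0.19 kcal/mol; best chair for trans: E = 0.00 kcal/mol.
The trans isomer is lower by 0.19 kcal/mol.

trans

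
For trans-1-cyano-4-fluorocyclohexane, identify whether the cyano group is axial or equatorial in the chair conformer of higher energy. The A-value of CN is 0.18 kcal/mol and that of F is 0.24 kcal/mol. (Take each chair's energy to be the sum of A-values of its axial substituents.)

C1 and C4 have opposite parity, so for the trans isomer the two substituents are e,e in one chair and a,a in the other.
Chair I (cyano axial, fluoro axial): E = 0.42 kcal/mol.
Chair II (cyano equatorial, fluoro equatorial): E = 0.00 kcal/mol.
Chair I is the less stable (higher-energy) conformer, and in that chair the cyano group is axial.

axial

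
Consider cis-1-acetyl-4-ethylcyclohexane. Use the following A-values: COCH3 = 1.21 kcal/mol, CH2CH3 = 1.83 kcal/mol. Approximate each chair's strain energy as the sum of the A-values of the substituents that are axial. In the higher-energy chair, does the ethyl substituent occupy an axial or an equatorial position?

C1 and C4 have opposite parity, so for the cis isomer the two substituents are one axial and one equatorial in each chair.
Chair I (acetyl axial, ethyl equatorial): E = 1.21 kcal/mol.
Chair II (acetyl equatorial, ethyl axial): E = 1.83 kcal/mol.
Chair II is the less stable (higher-energy) conformer, and in that chair the ethyl group is axial.

axial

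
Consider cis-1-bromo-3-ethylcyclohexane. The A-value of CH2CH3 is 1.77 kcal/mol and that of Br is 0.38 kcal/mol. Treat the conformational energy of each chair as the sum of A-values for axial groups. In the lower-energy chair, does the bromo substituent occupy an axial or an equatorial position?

equatorial

C1 and C3 have the same parity, so for the cis isomer the two substituents are e,e in one chair and a,a in the other.
Chair I (ethyl axial, bromo axial): E = 2.15 kcal/mol.
Chair II (ethyl equatorial, bromo equatorial): E = 0.00 kcal/mol.
Chair II is the more stable (lower-energy) conformer, and in that chair the bromo group is equatorial.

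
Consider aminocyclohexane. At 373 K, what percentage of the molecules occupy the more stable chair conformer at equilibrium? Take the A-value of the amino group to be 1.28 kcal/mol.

One chair has the amino group axial (E = 1.28 kcal/mol) and the other has it equatorial (E = 0).
ΔG = 1.28 kcal/mol between the two chairs.
K = exp(ΔG/RT) with R = 1.987×10⁻³ kcal mol⁻¹ K⁻¹ and T = 373 K gives K ≈ 5.62.
Fraction in the lower-energy chair = K/(K+1) = 84.9%.

84.9%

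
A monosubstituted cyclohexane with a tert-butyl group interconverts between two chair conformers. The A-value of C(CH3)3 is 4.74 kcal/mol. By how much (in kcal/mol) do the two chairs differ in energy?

A monosubstituted cyclohexane has one chair with the tert-butyl group axial (E = A = 4.74 kcal/mol) and one with it equatorial (E = 0).
ΔE = 4.74 − 0 = 4.74 kcal/mol.

4.74 kcal/mol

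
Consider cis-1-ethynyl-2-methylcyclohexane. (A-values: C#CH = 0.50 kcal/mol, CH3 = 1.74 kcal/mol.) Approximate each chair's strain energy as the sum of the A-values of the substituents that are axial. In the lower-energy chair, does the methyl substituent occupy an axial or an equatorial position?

C1 and C2 have opposite parity, so for the cis isomer the two substituents are one axial and one equatorial in each chair.
Chair I (ethynyl axial, methyl equatorial): E = 0.50 kcal/mol.
Chair II (ethynyl equatorial, methyl axial): E = 1.74 kcal/mol.
Chair I is the more stable (lower-energy) conformer, and in that chair the methyl group is equatorial.

equatorial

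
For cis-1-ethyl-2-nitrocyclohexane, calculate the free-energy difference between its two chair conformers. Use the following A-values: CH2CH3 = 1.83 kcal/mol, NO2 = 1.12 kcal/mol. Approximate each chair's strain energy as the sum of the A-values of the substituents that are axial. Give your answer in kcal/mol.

0.71 kcal/mol

C1 and C2 have opposite parity, so for the cis isomer the two substituents are one axial and one equatorial in each chair.
Chair I (ethyl axial, nitro equatorial): E = 1.83 kcal/mol.
Chair II (ethyl equatorial, nitro axial): E = 1.12 kcal/mol.
ΔE = 1.83 − 1.12 = 0.71 kcal/mol; chair II is more stable.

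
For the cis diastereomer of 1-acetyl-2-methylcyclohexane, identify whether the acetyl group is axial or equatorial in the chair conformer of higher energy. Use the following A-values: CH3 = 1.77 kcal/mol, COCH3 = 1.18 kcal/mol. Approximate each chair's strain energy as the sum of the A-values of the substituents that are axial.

equatorial

C1 and C2 have opposite parity, so for the cis isomer the two substituents are one axial and one equatorial in each chair.
Chair I (methyl axial, acetyl equatorial): E = 1.77 kcal/mol.
Chair II (methyl equatorial, acetyl axial): E = 1.18 kcal/mol.
Chair I is the less stable (higher-energy) conformer, and in that chair the acetyl group is equatorial.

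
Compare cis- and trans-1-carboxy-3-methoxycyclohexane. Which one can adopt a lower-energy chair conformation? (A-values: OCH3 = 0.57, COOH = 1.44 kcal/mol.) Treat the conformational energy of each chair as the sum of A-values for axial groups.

At 1,3 positions (parity same): cis → (e,e or a,a); trans → (a,e or e,a).
Best chair for cis: E = 0.00 kcal/mol; best chair for trans: E = 0.57 kcal/mol.
The cis isomer is lower by 0.57 kcal/mol.

cis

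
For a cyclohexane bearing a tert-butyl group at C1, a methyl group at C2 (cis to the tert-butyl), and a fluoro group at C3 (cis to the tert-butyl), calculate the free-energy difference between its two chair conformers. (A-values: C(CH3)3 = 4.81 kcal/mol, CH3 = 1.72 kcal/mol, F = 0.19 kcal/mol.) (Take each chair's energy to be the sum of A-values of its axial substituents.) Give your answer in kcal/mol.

3.28 kcal/mol

Chair I (tert-butyl axial, methyl equatorial, fluoro axial): E = 5.00 kcal/mol.
Chair II (tert-butyl equatorial, methyl axial, fluoro equatorial): E = 1.72 kcal/mol.
ΔE = 5.00 − 1.72 = 3.28 kcal/mol; chair II is more stable.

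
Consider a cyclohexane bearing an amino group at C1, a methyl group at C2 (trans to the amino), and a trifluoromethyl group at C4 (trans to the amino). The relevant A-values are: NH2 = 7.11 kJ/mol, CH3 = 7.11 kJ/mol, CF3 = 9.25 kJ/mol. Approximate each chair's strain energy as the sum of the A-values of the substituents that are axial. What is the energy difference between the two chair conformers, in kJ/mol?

23.47 kJ/mol

Chair I (amino axial, methyl axial, trifluoromethyl axial): E = 23.47 kJ/mol.
Chair II (amino equatorial, methyl equatorial, trifluoromethyl equatorial): E = 0.00 kJ/mol.
ΔE = 23.47 − 0.00 = 23.47 kJ/mol; chair II is more stable.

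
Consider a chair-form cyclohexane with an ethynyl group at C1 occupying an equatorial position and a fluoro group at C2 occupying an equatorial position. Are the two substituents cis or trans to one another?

C1 and C2 have opposite parity, so their axial bonds point in opposite directions.
With opposite-parity carbons, two substituents on the same face are one axial and one equatorial; opposite faces give both axial or both equatorial.
Here the groups are equatorial/equatorial → opposite face → trans.

trans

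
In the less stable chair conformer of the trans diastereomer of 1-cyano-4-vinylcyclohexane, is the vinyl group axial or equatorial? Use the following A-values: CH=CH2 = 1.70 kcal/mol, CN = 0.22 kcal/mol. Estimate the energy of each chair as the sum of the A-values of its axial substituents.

axial

C1 and C4 have opposite parity, so for the trans isomer the two substituents are e,e in one chair and a,a in the other.
Chair I (vinyl axial, cyano axial): E = 1.92 kcal/mol.
Chair II (vinyl equatorial, cyano equatorial): E = 0.00 kcal/mol.
Chair I is the less stable (higher-energy) conformer, and in that chair the vinyl group is axial.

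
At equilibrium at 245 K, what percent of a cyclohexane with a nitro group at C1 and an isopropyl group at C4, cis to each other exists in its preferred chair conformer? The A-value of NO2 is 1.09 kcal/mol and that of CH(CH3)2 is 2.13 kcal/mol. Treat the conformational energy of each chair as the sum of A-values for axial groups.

89.4%

C1 and C4 have opposite parity, so for the cis isomer the two substituents are one axial and one equatorial in each chair.
Chair I (nitro axial, isopropyl equatorial): E = 1.09 kcal/mol; chair II (nitro equatorial, isopropyl axial): E = 2.13 kcal/mol.
ΔG = 1.04 kcal/mol between the two chairs.
K = exp(ΔG/RT) with R = 1.987×10⁻³ kcal mol⁻¹ K⁻¹ and T = 245 K gives K ≈ 8.47.
Fraction in the lower-energy chair = K/(K+1) = 89.4%.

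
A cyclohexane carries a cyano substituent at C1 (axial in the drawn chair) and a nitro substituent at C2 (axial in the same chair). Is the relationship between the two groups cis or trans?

C1 and C2 have opposite parity, so their axial bonds point in opposite directions.
With opposite-parity carbons, two substituents on the same face are one axial and one equatorial; opposite faces give both axial or both equatorial.
Here the groups are axial/axial → opposite face → trans.

trans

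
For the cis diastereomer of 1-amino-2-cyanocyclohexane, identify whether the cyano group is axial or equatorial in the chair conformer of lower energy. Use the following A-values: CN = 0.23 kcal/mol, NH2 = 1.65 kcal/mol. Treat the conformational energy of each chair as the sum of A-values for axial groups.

axial

C1 and C2 have opposite parity, so for the cis isomer the two substituents are one axial and one equatorial in each chair.
Chair I (cyano axial, amino equatorial): E = 0.23 kcal/mol.
Chair II (cyano equatorial, amino axial): E = 1.65 kcal/mol.
Chair I is the more stable (lower-energy) conformer, and in that chair the cyano group is axial.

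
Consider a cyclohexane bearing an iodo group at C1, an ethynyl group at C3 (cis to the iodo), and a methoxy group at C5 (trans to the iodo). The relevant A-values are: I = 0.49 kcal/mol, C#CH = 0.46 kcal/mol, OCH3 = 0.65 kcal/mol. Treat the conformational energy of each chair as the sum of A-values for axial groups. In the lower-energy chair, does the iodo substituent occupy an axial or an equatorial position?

Chair I (iodo axial, ethynyl axial, methoxy equatorial): E = 0.95 kcal/mol.
Chair II (iodo equatorial, ethynyl equatorial, methoxy axial): E = 0.65 kcal/mol.
Chair II is the more stable (lower-energy) conformer, and in that chair the iodo group is equatorial.

equatorial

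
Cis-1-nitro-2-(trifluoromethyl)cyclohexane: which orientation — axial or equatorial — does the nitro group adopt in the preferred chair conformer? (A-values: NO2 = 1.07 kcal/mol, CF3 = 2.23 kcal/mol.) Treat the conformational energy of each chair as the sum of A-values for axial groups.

C1 and C2 have opposite parity, so for the cis isomer the two substituents are one axial and one equatorial in each chair.
Chair I (nitro axial, trifluoromethyl equatorial): E = 1.07 kcal/mol.
Chair II (nitro equatorial, trifluoromethyl axial): E = 2.23 kcal/mol.
Chair I is the more stable (lower-energy) conformer, and in that chair the nitro group is axial.

axial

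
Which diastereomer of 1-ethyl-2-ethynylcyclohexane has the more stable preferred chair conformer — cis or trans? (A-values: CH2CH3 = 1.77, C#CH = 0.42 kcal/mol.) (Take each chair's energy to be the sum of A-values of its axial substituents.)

trans

At 1,2 positions (parity opposite): cis → (a,e or e,a); trans → (e,e or a,a).
Best chair for cis: E = 0.42 kcal/mol; best chair for trans: E = 0.00 kcal/mol.
The trans isomer is lower by 0.42 kcal/mol.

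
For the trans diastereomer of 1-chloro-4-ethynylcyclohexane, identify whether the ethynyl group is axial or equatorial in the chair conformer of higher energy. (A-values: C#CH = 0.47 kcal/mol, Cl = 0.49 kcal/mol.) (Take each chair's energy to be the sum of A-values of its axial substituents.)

C1 and C4 have opposite parity, so for the trans isomer the two substituents are e,e in one chair and a,a in the other.
Chair I (ethynyl axial, chloro axial): E = 0.96 kcal/mol.
Chair II (ethynyl equatorial, chloro equatorial): E = 0.00 kcal/mol.
Chair I is the less stable (higher-energy) conformer, and in that chair the ethynyl group is axial.

axial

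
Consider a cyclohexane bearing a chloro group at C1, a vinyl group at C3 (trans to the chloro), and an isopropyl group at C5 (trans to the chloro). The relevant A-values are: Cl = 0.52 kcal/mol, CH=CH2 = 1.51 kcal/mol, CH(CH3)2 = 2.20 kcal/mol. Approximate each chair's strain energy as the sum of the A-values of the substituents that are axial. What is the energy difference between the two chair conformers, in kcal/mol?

Chair I (chloro axial, vinyl equatorial, isopropyl equatorial): E = 0.52 kcal/mol.
Chair II (chloro equatorial, vinyl axial, isopropyl axial): E = 3.71 kcal/mol.
ΔE = 3.71 − 0.52 = 3.19 kcal/mol; chair I is more stable.

3.19 kcal/mol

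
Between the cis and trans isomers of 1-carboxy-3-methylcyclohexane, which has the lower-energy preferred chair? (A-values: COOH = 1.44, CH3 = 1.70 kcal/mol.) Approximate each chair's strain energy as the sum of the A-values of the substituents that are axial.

At 1,3 positions (parity same): cis → (e,e or a,a); trans → (a,e or e,a).
Best chair for cis: E = 0.00 kcal/mol; best chair for trans: E = 1.44 kcal/mol.
The cis isomer is lower by 1.44 kcal/mol.

cis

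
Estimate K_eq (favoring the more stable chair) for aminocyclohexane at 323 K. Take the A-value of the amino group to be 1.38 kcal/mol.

One chair has the amino group axial (E = 1.38 kcal/mol) and the other has it equatorial (E = 0).
ΔG = 1.38 kcal/mol between the two chairs.
K = exp(ΔG/RT) with R = 1.987×10⁻³ kcal mol⁻¹ K⁻¹ and T = 323 K gives K ≈ 8.59.

K ≈ 8.59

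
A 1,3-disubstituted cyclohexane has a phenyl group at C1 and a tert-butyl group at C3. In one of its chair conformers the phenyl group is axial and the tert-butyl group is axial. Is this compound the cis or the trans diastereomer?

cis

C1 and C3 have the same parity, so their axial bonds point in the same direction.
With same-parity carbons, two substituents on the same face are both axial or both equatorial; opposite faces give one of each.
Here the groups are axial/axial → same face → cis.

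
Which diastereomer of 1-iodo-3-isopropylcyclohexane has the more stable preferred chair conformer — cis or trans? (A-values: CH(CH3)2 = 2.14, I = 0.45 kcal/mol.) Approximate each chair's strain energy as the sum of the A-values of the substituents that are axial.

At 1,3 positions (parity same): cis → (e,e or a,a); trans → (a,e or e,a).
Best chair for cis: E = 0.00 kcal/mol; best chair for trans: E = 0.45 kcal/mol.
The cis isomer is lower by 0.45 kcal/mol.

cis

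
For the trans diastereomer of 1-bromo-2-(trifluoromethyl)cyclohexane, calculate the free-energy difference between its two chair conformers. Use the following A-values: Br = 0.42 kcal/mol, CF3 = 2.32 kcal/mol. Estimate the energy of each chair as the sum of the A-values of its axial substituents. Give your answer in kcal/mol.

C1 and C2 have opposite parity, so for the trans isomer the two substituents are e,e in one chair and a,a in the other.
Chair I (bromo axial, trifluoromethyl axial): E = 2.74 kcal/mol.
Chair II (bromo equatorial, trifluoromethyl equatorial): E = 0.00 kcal/mol.
ΔE = 2.74 − 0.00 = 2.74 kcal/mol; chair II is more stable.

2.74 kcal/mol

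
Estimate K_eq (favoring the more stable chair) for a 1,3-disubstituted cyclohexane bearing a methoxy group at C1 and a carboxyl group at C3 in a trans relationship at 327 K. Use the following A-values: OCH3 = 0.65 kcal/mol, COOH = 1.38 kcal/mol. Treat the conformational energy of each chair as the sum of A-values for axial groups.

C1 and C3 have the same parity, so for the trans isomer the two substituents are one axial and one equatorial in each chair.
Chair I (methoxy axial, carboxyl equatorial): E = 0.65 kcal/mol; chair II (methoxy equatorial, carboxyl axial): E = 1.38 kcal/mol.
ΔG = 0.73 kcal/mol between the two chairs.
K = exp(ΔG/RT) with R = 1.987×10⁻³ kcal mol⁻¹ K⁻¹ and T = 327 K gives K ≈ 3.08.

K ≈ 3.08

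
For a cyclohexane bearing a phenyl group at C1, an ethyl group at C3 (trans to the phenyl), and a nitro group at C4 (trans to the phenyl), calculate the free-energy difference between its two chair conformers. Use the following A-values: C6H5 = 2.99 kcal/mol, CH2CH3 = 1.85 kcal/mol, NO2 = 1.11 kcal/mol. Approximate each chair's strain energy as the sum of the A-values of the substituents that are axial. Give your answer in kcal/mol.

2.25 kcal/mol

Chair I (phenyl axial, ethyl equatorial, nitro axial): E = 4.10 kcal/mol.
Chair II (phenyl equatorial, ethyl axial, nitro equatorial): E = 1.85 kcal/mol.
ΔE = 4.10 − 1.85 = 2.25 kcal/mol; chair II is more stable.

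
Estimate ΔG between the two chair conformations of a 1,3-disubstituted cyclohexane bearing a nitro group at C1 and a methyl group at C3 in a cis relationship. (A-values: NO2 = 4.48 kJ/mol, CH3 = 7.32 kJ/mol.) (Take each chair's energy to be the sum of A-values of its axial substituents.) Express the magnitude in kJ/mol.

11.80 kJ/mol

C1 and C3 have the same parity, so for the cis isomer the two substituents are e,e in one chair and a,a in the other.
Chair I (nitro axial, methyl axial): E = 11.80 kJ/mol.
Chair II (nitro equatorial, methyl equatorial): E = 0.00 kJ/mol.
ΔE = 11.80 − 0.00 = 11.80 kJ/mol; chair II is more stable.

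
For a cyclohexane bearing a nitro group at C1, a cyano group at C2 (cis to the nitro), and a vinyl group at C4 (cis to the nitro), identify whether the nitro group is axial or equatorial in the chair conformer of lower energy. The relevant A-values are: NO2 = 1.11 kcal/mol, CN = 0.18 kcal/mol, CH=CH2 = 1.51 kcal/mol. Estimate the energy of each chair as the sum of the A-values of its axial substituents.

Chair I (nitro axial, cyano equatorial, vinyl equatorial): E = 1.11 kcal/mol.
Chair II (nitro equatorial, cyano axial, vinyl axial): E = 1.69 kcal/mol.
Chair I is the more stable (lower-energy) conformer, and in that chair the nitro group is axial.

axial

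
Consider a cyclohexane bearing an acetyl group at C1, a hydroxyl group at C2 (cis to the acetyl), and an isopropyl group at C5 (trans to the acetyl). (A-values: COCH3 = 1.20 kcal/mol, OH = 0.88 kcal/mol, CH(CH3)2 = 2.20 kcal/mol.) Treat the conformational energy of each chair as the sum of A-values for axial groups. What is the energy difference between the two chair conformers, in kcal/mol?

Chair I (acetyl axial, hydroxyl equatorial, isopropyl equatorial): E = 1.20 kcal/mol.
Chair II (acetyl equatorial, hydroxyl axial, isopropyl axial): E = 3.08 kcal/mol.
ΔE = 3.08 − 1.20 = 1.88 kcal/mol; chair I is more stable.

1.88 kcal/mol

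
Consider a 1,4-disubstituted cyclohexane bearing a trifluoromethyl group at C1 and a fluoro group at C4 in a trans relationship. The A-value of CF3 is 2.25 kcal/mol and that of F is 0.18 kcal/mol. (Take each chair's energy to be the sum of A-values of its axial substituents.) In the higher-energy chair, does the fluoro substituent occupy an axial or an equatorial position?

C1 and C4 have opposite parity, so for the trans isomer the two substituents are e,e in one chair and a,a in the other.
Chair I (trifluoromethyl axial, fluoro axial): E = 2.43 kcal/mol.
Chair II (trifluoromethyl equatorial, fluoro equatorial): E = 0.00 kcal/mol.
Chair I is the less stable (higher-energy) conformer, and in that chair the fluoro group is axial.

axial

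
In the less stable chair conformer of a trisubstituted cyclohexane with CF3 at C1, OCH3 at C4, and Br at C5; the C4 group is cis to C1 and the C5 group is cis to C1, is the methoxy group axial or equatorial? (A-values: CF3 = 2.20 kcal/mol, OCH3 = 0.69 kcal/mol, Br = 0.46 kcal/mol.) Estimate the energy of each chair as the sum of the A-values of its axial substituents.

Chair I (trifluoromethyl axial, methoxy equatorial, bromo axial): E = 2.66 kcal/mol.
Chair II (trifluoromethyl equatorial, methoxy axial, bromo equatorial): E = 0.69 kcal/mol.
Chair I is the less stable (higher-energy) conformer, and in that chair the methoxy group is equatorial.

equatorial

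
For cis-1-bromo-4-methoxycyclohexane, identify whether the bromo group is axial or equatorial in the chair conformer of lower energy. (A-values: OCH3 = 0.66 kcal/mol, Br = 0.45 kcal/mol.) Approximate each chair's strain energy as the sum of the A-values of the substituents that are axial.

C1 and C4 have opposite parity, so for the cis isomer the two substituents are one axial and one equatorial in each chair.
Chair I (methoxy axial, bromo equatorial): E = 0.66 kcal/mol.
Chair II (methoxy equatorial, bromo axial): E = 0.45 kcal/mol.
Chair II is the more stable (lower-energy) conformer, and in that chair the bromo group is axial.

axial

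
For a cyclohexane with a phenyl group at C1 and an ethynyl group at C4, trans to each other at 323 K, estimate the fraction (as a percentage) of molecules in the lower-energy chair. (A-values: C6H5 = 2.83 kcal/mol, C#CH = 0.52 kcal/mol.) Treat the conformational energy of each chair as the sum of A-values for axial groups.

C1 and C4 have opposite parity, so for the trans isomer the two substituents are e,e in one chair and a,a in the other.
Chair I (phenyl axial, ethynyl axial): E = 3.35 kcal/mol; chair II (phenyl equatorial, ethynyl equatorial): E = 0.00 kcal/mol.
ΔG = 3.35 kcal/mol between the two chairs.
K = exp(ΔG/RT) with R = 1.987×10⁻³ kcal mol⁻¹ K⁻¹ and T = 323 K gives K ≈ 185.
Fraction in the lower-energy chair = K/(K+1) = 99.5%.

99.5%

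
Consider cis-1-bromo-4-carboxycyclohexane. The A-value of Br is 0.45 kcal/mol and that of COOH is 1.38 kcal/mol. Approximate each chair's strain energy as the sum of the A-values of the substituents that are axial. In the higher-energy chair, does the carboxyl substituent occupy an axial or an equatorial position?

axial

C1 and C4 have opposite parity, so for the cis isomer the two substituents are one axial and one equatorial in each chair.
Chair I (bromo axial, carboxyl equatorial): E = 0.45 kcal/mol.
Chair II (bromo equatorial, carboxyl axial): E = 1.38 kcal/mol.
Chair II is the less stable (higher-energy) conformer, and in that chair the carboxyl group is axial.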